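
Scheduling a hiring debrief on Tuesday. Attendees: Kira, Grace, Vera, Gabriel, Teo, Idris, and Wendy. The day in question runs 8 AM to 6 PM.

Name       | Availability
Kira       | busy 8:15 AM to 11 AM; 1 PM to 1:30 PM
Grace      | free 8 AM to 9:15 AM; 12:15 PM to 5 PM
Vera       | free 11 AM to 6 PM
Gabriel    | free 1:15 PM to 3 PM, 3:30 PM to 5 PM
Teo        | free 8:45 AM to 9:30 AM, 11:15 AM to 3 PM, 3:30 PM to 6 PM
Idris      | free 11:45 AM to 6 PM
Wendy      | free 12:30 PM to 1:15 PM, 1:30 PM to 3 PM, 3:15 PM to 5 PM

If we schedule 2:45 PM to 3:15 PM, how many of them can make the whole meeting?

4

Kira free: 08:00-08:15, 11:00-13:00, 13:30-18:00 (invert busy blocks within the working day).
Grace free: 08:00-09:15, 12:15-17:00.
Vera free: 11:00-18:00.
Gabriel free: 13:15-15:00, 15:30-17:00.
Teo free: 08:45-09:30, 11:15-15:00, 15:30-18:00.
Idris free: 11:45-18:00.
Wendy free: 12:30-13:15, 13:30-15:00, 15:15-17:00.
Kira, Grace, Vera, and Idris can make the full 14:45-15:15 slot — that's 4.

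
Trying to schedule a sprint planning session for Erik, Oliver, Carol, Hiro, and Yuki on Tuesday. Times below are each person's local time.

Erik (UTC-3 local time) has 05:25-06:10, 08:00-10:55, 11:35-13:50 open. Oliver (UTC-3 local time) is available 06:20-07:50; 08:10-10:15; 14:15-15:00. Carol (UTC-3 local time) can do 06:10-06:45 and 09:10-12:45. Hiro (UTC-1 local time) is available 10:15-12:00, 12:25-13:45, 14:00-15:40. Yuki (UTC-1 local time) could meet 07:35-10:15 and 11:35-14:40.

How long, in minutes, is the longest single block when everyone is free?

Erik in UTC: 08:25-09:10, 11:00-13:55, 14:35-16:50 (add 3h to convert from UTC-3).
Oliver in UTC: 09:20-10:50, 11:10-13:15, 17:15-18:00 (add 3h to convert from UTC-3).
Carol in UTC: 09:10-09:45, 12:10-15:45 (add 3h to convert from UTC-3).
Hiro in UTC: 11:15-13:00, 13:25-14:45, 15:00-16:40 (add 1h to convert from UTC-1).
Yuki in UTC: 08:35-11:15, 12:35-15:40 (add 1h to convert from UTC-1).
Erik ∩ Oliver: 11:10-13:15.
Erik ∩ Oliver ∩ Carol: 12:10-13:15.
Erik ∩ Oliver ∩ Carol ∩ Hiro: 12:10-13:00.
Erik ∩ Oliver ∩ Carol ∩ Hiro ∩ Yuki: 12:35-13:00.
The longest is 12:35-13:00 at 25 minutes.

25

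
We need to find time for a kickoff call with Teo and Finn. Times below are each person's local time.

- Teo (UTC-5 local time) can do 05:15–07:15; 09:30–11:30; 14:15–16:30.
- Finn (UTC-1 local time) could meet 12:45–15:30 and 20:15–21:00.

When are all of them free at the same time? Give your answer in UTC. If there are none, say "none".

Teo in UTC: 10:15-12:15, 14:30-16:30, 19:15-21:30 (add 5h to convert from UTC-5).
Finn in UTC: 13:45-16:30, 21:15-22:00 (add 1h to convert from UTC-1).
Teo ∩ Finn: 14:30-16:30, 21:15-21:30.
So the common availability across everyone is 14:30-16:30, 21:15-21:30.

14:30-16:30, 21:15-21:30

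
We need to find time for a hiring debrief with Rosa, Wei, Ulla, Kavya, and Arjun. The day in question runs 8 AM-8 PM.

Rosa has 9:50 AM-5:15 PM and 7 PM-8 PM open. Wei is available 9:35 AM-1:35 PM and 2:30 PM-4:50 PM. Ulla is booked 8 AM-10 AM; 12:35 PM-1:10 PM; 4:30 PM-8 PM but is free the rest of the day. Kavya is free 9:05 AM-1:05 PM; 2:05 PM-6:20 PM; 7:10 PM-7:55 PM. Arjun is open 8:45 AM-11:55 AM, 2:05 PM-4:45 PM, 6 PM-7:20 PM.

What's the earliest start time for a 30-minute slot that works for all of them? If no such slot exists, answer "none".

Rosa free: 09:50-17:15, 19:00-20:00.
Wei free: 09:35-13:35, 14:30-16:50.
Ulla free: 10:00-12:35, 13:10-16:30 (invert busy blocks within the working day).
Kavya free: 09:05-13:05, 14:05-18:20, 19:10-19:55.
Arjun free: 08:45-11:55, 14:05-16:45, 18:00-19:20.
Rosa ∩ Wei: 09:50-13:35, 14:30-16:50.
Rosa ∩ Wei ∩ Ulla: 10:00-12:35, 13:10-13:35, 14:30-16:30.
Rosa ∩ Wei ∩ Ulla ∩ Kavya: 10:00-12:35, 14:30-16:30.
Rosa ∩ Wei ∩ Ulla ∩ Kavya ∩ Arjun: 10:00-11:55, 14:30-16:30.
So the common availability across everyone is 10:00-11:55, 14:30-16:30.
The first common window of at least 30 minutes is 10:00-11:55, so the earliest start is 10:00.

10:00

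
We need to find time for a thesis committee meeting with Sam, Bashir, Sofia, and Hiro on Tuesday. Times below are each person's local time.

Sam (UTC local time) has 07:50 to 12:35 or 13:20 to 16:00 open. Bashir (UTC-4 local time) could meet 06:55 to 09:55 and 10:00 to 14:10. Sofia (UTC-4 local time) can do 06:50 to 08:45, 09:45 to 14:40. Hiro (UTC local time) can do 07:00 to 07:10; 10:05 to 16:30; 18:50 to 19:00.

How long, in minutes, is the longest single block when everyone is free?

120

Sam in UTC: 07:50-12:35, 13:20-16:00.
Bashir in UTC: 10:55-13:55, 14:00-18:10 (add 4h to convert from UTC-4).
Sofia in UTC: 10:50-12:45, 13:45-18:40 (add 4h to convert from UTC-4).
Hiro in UTC: 07:00-07:10, 10:05-16:30, 18:50-19:00.
Sam ∩ Bashir: 10:55-12:35, 13:20-13:55, 14:00-16:00.
Sam ∩ Bashir ∩ Sofia: 10:55-12:35, 13:45-13:55, 14:00-16:00.
Sam ∩ Bashir ∩ Sofia ∩ Hiro: 10:55-12:35, 13:45-13:55, 14:00-16:00.
Those are the intersection windows.
The longest is 14:00-16:00 at 120 minutes.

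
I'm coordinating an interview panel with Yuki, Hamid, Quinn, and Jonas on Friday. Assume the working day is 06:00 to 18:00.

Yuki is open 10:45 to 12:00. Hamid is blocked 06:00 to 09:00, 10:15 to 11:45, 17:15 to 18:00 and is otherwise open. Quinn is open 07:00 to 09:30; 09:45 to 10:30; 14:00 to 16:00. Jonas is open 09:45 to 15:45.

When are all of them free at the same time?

Yuki free: 10:45-12:00.
Hamid free: 09:00-10:15, 11:45-17:15 (invert busy blocks within the working day).
Quinn free: 07:00-09:30, 09:45-10:30, 14:00-16:00.
Jonas free: 09:45-15:45.
Yuki ∩ Hamid: 11:45-12:00.
Yuki ∩ Hamid ∩ Quinn: ∅.
Yuki ∩ Hamid ∩ Quinn ∩ Jonas: ∅.
There is no time when everyone is free.

none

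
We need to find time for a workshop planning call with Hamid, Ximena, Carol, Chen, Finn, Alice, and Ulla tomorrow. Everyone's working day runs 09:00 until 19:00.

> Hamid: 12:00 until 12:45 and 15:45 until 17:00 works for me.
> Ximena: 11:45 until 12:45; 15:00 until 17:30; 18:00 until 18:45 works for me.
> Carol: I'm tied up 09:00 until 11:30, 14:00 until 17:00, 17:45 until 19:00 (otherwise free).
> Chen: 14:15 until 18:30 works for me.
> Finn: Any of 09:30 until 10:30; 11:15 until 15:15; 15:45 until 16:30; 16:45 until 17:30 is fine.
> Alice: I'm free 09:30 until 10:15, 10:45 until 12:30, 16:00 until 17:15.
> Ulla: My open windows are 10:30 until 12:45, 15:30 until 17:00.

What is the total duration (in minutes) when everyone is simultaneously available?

Hamid free: 12:00-12:45, 15:45-17:00.
Ximena free: 11:45-12:45, 15:00-17:30, 18:00-18:45.
Carol free: 11:30-14:00, 17:00-17:45 (invert busy blocks within the working day).
Chen free: 14:15-18:30.
Finn free: 09:30-10:30, 11:15-15:15, 15:45-16:30, 16:45-17:30.
Alice free: 09:30-10:15, 10:45-12:30, 16:00-17:15.
Ulla free: 10:30-12:45, 15:30-17:00.
Hamid ∩ Ximena: 12:00-12:45, 15:45-17:00.
Hamid ∩ Ximena ∩ Carol: 12:00-12:45.
Hamid ∩ Ximena ∩ Carol ∩ Chen: ∅.
Hamid ∩ Ximena ∩ Carol ∩ Chen ∩ Finn: ∅.
Hamid ∩ Ximena ∩ Carol ∩ Chen ∩ Finn ∩ Alice: ∅.
Hamid ∩ Ximena ∩ Carol ∩ Chen ∩ Finn ∩ Alice ∩ Ulla: ∅.
There is no time when everyone is free.
There is no common window, so the total is 0 minutes.

0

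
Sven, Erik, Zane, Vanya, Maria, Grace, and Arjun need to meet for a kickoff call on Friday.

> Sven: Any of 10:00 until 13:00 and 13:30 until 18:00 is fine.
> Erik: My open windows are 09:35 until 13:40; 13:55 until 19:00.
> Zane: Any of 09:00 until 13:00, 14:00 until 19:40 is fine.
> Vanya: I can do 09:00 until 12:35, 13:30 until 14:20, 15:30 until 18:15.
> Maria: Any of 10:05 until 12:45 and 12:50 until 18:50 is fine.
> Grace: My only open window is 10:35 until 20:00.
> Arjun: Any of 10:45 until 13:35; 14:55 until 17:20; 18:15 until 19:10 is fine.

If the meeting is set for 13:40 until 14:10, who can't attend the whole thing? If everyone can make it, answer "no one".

Arjun, Erik, Zane

Sven: free for 13:40-14:10. Erik: not fully free for 13:40-14:10. Zane: not fully free for 13:40-14:10. Vanya: free for 13:40-14:10. Maria: free for 13:40-14:10. Grace: free for 13:40-14:10. Arjun: not fully free for 13:40-14:10.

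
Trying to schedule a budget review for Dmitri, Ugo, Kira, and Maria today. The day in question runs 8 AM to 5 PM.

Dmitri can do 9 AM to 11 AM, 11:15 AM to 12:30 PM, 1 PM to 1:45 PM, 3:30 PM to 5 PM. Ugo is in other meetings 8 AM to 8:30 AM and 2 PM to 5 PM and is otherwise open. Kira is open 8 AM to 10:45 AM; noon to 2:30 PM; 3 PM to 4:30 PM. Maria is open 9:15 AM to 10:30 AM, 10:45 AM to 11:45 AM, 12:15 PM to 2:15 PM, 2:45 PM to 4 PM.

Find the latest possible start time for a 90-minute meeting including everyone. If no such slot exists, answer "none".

none

Dmitri free: 09:00-11:00, 11:15-12:30, 13:00-13:45, 15:30-17:00.
Ugo free: 08:30-14:00 (invert busy blocks within the working day).
Kira free: 08:00-10:45, 12:00-14:30, 15:00-16:30.
Maria free: 09:15-10:30, 10:45-11:45, 12:15-14:15, 14:45-16:00.
Dmitri ∩ Ugo: 09:00-11:00, 11:15-12:30, 13:00-13:45.
Dmitri ∩ Ugo ∩ Kira: 09:00-10:45, 12:00-12:30, 13:00-13:45.
Dmitri ∩ Ugo ∩ Kira ∩ Maria: 09:15-10:30, 12:15-12:30, 13:00-13:45.
No common window is at least 90 minutes long.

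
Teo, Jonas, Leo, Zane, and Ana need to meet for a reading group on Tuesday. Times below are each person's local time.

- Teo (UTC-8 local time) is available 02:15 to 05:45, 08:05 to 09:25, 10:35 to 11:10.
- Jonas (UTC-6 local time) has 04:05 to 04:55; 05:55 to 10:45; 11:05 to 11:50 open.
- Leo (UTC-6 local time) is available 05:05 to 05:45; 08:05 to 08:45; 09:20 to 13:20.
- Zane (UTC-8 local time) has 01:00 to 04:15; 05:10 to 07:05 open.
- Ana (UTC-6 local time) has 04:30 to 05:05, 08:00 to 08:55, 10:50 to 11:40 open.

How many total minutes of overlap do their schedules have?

0

Teo in UTC: 10:15-13:45, 16:05-17:25, 18:35-19:10 (add 8h to convert from UTC-8).
Jonas in UTC: 10:05-10:55, 11:55-16:45, 17:05-17:50 (add 6h to convert from UTC-6).
Leo in UTC: 11:05-11:45, 14:05-14:45, 15:20-19:20 (add 6h to convert from UTC-6).
Zane in UTC: 09:00-12:15, 13:10-15:05 (add 8h to convert from UTC-8).
Ana in UTC: 10:30-11:05, 14:00-14:55, 16:50-17:40 (add 6h to convert from UTC-6).
Teo ∩ Jonas: 10:15-10:55, 11:55-13:45, 16:05-16:45, 17:05-17:25.
Teo ∩ Jonas ∩ Leo: 16:05-16:45, 17:05-17:25.
Teo ∩ Jonas ∩ Leo ∩ Zane: ∅.
Teo ∩ Jonas ∩ Leo ∩ Zane ∩ Ana: ∅.
There is no time when everyone is free.
There is no common window, so the total is 0 minutes.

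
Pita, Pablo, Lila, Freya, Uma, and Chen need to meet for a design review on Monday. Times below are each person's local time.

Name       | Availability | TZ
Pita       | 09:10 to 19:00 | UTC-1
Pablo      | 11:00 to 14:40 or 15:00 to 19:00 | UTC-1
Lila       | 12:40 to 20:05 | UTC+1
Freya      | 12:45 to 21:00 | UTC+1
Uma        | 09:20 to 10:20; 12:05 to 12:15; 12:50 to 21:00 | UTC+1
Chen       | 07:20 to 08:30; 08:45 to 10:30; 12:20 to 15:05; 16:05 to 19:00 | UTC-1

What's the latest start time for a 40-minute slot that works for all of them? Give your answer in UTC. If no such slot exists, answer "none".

18:25

Pita in UTC: 10:10-20:00 (add 1h to convert from UTC-1).
Pablo in UTC: 12:00-15:40, 16:00-20:00 (add 1h to convert from UTC-1).
Lila in UTC: 11:40-19:05 (subtract 1h to convert from UTC+1).
Freya in UTC: 11:45-20:00 (subtract 1h to convert from UTC+1).
Uma in UTC: 08:20-09:20, 11:05-11:15, 11:50-20:00 (subtract 1h to convert from UTC+1).
Chen in UTC: 08:20-09:30, 09:45-11:30, 13:20-16:05, 17:05-20:00 (add 1h to convert from UTC-1).
Pita ∩ Pablo: 12:00-15:40, 16:00-20:00.
Pita ∩ Pablo ∩ Lila: 12:00-15:40, 16:00-19:05.
Pita ∩ Pablo ∩ Lila ∩ Freya: 12:00-15:40, 16:00-19:05.
Pita ∩ Pablo ∩ Lila ∩ Freya ∩ Uma: 12:00-15:40, 16:00-19:05.
Pita ∩ Pablo ∩ Lila ∩ Freya ∩ Uma ∩ Chen: 13:20-15:40, 16:00-16:05, 17:05-19:05.
Those are the intersection windows.
The last common window of at least 40 minutes is 17:05-19:05; a 40-minute meeting can start as late as 18:25 and still end by 19:05.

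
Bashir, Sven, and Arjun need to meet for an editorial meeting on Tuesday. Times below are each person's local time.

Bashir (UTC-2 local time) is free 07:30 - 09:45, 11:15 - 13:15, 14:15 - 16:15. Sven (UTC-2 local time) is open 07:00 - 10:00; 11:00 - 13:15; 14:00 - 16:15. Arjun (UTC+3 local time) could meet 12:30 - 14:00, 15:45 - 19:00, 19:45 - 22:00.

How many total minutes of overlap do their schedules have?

300

Bashir in UTC: 09:30-11:45, 13:15-15:15, 16:15-18:15 (add 2h to convert from UTC-2).
Sven in UTC: 09:00-12:00, 13:00-15:15, 16:00-18:15 (add 2h to convert from UTC-2).
Arjun in UTC: 09:30-11:00, 12:45-16:00, 16:45-19:00 (subtract 3h to convert from UTC+3).
Bashir ∩ Sven: 09:30-11:45, 13:15-15:15, 16:15-18:15.
Bashir ∩ Sven ∩ Arjun: 09:30-11:00, 13:15-15:15, 16:45-18:15.
Summing the common windows: 90 + 120 + 90 = 300 minutes.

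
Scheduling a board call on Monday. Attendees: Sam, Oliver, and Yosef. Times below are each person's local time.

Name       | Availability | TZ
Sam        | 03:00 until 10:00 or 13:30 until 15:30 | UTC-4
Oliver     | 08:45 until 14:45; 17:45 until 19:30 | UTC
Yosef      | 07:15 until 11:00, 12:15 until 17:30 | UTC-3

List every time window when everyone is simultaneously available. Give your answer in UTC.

10:15-14:00, 17:45-19:30

Sam in UTC: 07:00-14:00, 17:30-19:30 (add 4h to convert from UTC-4).
Oliver in UTC: 08:45-14:45, 17:45-19:30.
Yosef in UTC: 10:15-14:00, 15:15-20:30 (add 3h to convert from UTC-3).
Sam ∩ Oliver: 08:45-14:00, 17:45-19:30.
Sam ∩ Oliver ∩ Yosef: 10:15-14:00, 17:45-19:30.
So the common availability across everyone is 10:15-14:00, 17:45-19:30.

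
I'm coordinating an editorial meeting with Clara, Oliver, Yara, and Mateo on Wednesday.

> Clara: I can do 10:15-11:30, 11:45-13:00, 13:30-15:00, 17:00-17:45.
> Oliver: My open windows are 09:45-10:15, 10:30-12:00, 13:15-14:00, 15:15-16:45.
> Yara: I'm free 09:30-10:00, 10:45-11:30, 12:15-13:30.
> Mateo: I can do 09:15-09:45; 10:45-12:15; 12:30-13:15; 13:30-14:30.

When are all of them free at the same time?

Clara ∩ Oliver: 10:30-11:30, 11:45-12:00, 13:30-14:00.
Clara ∩ Oliver ∩ Yara: 10:45-11:30.
Clara ∩ Oliver ∩ Yara ∩ Mateo: 10:45-11:30.

10:45-11:30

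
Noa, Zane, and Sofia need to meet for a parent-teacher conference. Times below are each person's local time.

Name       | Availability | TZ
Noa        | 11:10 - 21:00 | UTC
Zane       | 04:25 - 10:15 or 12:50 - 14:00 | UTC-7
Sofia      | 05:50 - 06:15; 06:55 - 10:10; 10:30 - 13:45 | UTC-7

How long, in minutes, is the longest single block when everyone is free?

195

Noa in UTC: 11:10-21:00.
Zane in UTC: 11:25-17:15, 19:50-21:00 (add 7h to convert from UTC-7).
Sofia in UTC: 12:50-13:15, 13:55-17:10, 17:30-20:45 (add 7h to convert from UTC-7).
Noa ∩ Zane: 11:25-17:15, 19:50-21:00.
Noa ∩ Zane ∩ Sofia: 12:50-13:15, 13:55-17:10, 19:50-20:45.
The longest is 13:55-17:10 at 195 minutes.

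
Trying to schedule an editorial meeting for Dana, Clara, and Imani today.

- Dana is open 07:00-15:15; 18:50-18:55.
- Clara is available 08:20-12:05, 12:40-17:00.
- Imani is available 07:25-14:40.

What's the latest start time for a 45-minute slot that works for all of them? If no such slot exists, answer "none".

13:55

Dana ∩ Clara: 08:20-12:05, 12:40-15:15.
Dana ∩ Clara ∩ Imani: 08:20-12:05, 12:40-14:40.
The last common window of at least 45 minutes is 12:40-14:40; a 45-minute meeting can start as late as 13:55 and still end by 14:40.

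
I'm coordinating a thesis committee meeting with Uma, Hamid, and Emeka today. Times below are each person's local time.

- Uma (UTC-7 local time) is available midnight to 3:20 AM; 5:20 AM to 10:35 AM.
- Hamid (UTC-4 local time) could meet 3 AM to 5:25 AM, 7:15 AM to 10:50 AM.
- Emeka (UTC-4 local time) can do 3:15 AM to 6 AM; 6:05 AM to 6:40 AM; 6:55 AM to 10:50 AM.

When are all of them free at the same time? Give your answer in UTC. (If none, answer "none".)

Uma in UTC: 07:00-10:20, 12:20-17:35 (add 7h to convert from UTC-7).
Hamid in UTC: 07:00-09:25, 11:15-14:50 (add 4h to convert from UTC-4).
Emeka in UTC: 07:15-10:00, 10:05-10:40, 10:55-14:50 (add 4h to convert from UTC-4).
Uma ∩ Hamid: 07:00-09:25, 12:20-14:50.
Uma ∩ Hamid ∩ Emeka: 07:15-09:25, 12:20-14:50.

07:15-09:25, 12:20-14:50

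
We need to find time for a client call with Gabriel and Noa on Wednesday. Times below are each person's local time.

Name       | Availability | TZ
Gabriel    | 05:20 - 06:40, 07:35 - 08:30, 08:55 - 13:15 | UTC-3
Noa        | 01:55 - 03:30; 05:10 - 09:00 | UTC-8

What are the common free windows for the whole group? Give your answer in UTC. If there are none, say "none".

Gabriel in UTC: 08:20-09:40, 10:35-11:30, 11:55-16:15 (add 3h to convert from UTC-3).
Noa in UTC: 09:55-11:30, 13:10-17:00 (add 8h to convert from UTC-8).
Gabriel ∩ Noa: 10:35-11:30, 13:10-16:15.

10:35-11:30, 13:10-16:15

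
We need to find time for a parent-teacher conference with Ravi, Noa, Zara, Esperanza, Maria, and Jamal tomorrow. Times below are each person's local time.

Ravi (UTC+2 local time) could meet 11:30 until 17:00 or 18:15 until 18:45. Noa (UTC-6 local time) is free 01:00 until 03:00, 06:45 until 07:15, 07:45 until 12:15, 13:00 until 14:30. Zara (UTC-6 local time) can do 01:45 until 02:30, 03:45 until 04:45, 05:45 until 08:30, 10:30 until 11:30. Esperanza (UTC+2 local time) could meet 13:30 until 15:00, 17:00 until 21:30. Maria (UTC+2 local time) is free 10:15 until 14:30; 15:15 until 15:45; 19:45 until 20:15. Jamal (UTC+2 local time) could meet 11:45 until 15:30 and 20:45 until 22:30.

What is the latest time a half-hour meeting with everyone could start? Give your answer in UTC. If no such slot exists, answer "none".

none

Ravi in UTC: 09:30-15:00, 16:15-16:45 (subtract 2h to convert from UTC+2).
Noa in UTC: 07:00-09:00, 12:45-13:15, 13:45-18:15, 19:00-20:30 (add 6h to convert from UTC-6).
Zara in UTC: 07:45-08:30, 09:45-10:45, 11:45-14:30, 16:30-17:30 (add 6h to convert from UTC-6).
Esperanza in UTC: 11:30-13:00, 15:00-19:30 (subtract 2h to convert from UTC+2).
Maria in UTC: 08:15-12:30, 13:15-13:45, 17:45-18:15 (subtract 2h to convert from UTC+2).
Jamal in UTC: 09:45-13:30, 18:45-20:30 (subtract 2h to convert from UTC+2).
Ravi ∩ Noa: 12:45-13:15, 13:45-15:00, 16:15-16:45.
Ravi ∩ Noa ∩ Zara: 12:45-13:15, 13:45-14:30, 16:30-16:45.
Ravi ∩ Noa ∩ Zara ∩ Esperanza: 12:45-13:00, 16:30-16:45.
Ravi ∩ Noa ∩ Zara ∩ Esperanza ∩ Maria: ∅.
Ravi ∩ Noa ∩ Zara ∩ Esperanza ∩ Maria ∩ Jamal: ∅.
There is no time when everyone is free.
No common window is at least 30 minutes long.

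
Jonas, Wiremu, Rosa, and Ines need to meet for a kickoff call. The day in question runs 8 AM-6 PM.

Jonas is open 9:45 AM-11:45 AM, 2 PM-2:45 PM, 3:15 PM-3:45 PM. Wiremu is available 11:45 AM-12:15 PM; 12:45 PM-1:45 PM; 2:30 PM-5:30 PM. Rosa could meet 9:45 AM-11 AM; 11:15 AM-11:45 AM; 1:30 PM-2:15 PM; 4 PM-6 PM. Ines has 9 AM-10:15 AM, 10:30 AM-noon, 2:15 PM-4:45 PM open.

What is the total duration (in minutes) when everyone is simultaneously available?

Jonas ∩ Wiremu: 14:30-14:45, 15:15-15:45.
Jonas ∩ Wiremu ∩ Rosa: ∅.
Jonas ∩ Wiremu ∩ Rosa ∩ Ines: ∅.
There is no time when everyone is free.
There is no common window, so the total is 0 minutes.

0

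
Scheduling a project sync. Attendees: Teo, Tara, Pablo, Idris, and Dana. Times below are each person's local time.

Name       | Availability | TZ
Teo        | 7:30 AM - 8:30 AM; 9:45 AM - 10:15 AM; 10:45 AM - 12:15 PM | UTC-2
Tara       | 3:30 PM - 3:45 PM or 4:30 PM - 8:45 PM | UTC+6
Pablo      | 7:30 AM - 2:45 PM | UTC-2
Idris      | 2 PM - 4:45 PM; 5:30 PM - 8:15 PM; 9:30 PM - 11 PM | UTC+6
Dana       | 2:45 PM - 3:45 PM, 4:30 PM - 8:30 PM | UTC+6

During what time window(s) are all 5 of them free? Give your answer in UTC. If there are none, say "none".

09:30-09:45, 11:45-12:15, 12:45-14:15

Teo in UTC: 09:30-10:30, 11:45-12:15, 12:45-14:15 (add 2h to convert from UTC-2).
Tara in UTC: 09:30-09:45, 10:30-14:45 (subtract 6h to convert from UTC+6).
Pablo in UTC: 09:30-16:45 (add 2h to convert from UTC-2).
Idris in UTC: 08:00-10:45, 11:30-14:15, 15:30-17:00 (subtract 6h to convert from UTC+6).
Dana in UTC: 08:45-09:45, 10:30-14:30 (subtract 6h to convert from UTC+6).
Teo ∩ Tara: 09:30-09:45, 11:45-12:15, 12:45-14:15.
Teo ∩ Tara ∩ Pablo: 09:30-09:45, 11:45-12:15, 12:45-14:15.
Teo ∩ Tara ∩ Pablo ∩ Idris: 09:30-09:45, 11:45-12:15, 12:45-14:15.
Teo ∩ Tara ∩ Pablo ∩ Idris ∩ Dana: 09:30-09:45, 11:45-12:15, 12:45-14:15.
Those are the intersection windows.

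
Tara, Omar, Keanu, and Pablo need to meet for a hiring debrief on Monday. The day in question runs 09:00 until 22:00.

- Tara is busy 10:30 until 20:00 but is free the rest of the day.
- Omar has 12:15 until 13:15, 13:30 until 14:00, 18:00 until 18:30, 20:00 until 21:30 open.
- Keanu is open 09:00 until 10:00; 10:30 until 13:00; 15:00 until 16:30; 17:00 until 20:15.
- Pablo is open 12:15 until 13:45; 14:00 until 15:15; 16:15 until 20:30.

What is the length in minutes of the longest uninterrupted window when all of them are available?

Tara free: 09:00-10:30, 20:00-22:00 (invert busy blocks within the working day).
Omar free: 12:15-13:15, 13:30-14:00, 18:00-18:30, 20:00-21:30.
Keanu free: 09:00-10:00, 10:30-13:00, 15:00-16:30, 17:00-20:15.
Pablo free: 12:15-13:45, 14:00-15:15, 16:15-20:30.
Tara ∩ Omar: 20:00-21:30.
Tara ∩ Omar ∩ Keanu: 20:00-20:15.
Tara ∩ Omar ∩ Keanu ∩ Pablo: 20:00-20:15.
The longest is 20:00-20:15 at 15 minutes.

15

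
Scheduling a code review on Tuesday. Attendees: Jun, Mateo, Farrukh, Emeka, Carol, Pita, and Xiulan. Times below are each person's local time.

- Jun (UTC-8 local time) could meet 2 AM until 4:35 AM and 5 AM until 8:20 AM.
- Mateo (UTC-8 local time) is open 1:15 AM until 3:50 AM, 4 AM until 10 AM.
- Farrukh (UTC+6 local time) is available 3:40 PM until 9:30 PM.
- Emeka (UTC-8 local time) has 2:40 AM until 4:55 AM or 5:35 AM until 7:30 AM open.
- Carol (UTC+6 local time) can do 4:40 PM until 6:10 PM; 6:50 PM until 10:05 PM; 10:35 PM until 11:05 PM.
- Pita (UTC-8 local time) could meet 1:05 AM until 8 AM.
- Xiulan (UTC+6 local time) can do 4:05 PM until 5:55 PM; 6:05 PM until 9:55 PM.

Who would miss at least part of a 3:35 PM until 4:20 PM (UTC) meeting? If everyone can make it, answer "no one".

Carol, Emeka, Farrukh, Pita, Xiulan

Jun in UTC: 10:00-12:35, 13:00-16:20 (add 8h to convert from UTC-8).
Mateo in UTC: 09:15-11:50, 12:00-18:00 (add 8h to convert from UTC-8).
Farrukh in UTC: 09:40-15:30 (subtract 6h to convert from UTC+6).
Emeka in UTC: 10:40-12:55, 13:35-15:30 (add 8h to convert from UTC-8).
Carol in UTC: 10:40-12:10, 12:50-16:05, 16:35-17:05 (subtract 6h to convert from UTC+6).
Pita in UTC: 09:05-16:00 (add 8h to convert from UTC-8).
Xiulan in UTC: 10:05-11:55, 12:05-15:55 (subtract 6h to convert from UTC+6).
Jun: free for 15:35-16:20. Mateo: free for 15:35-16:20. Farrukh: not fully free for 15:35-16:20. Emeka: not fully free for 15:35-16:20. Carol: not fully free for 15:35-16:20. Pita: not fully free for 15:35-16:20. Xiulan: not fully free for 15:35-16:20.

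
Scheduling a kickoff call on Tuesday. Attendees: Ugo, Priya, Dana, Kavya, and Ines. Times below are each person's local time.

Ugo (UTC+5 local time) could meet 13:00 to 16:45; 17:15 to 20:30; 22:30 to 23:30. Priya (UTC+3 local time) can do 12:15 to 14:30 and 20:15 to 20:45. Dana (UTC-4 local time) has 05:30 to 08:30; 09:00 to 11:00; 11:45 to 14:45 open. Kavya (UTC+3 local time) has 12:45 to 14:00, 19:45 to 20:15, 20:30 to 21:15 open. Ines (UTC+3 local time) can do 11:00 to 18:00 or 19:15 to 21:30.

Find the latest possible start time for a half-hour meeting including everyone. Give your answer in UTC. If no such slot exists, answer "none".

10:30

Ugo in UTC: 08:00-11:45, 12:15-15:30, 17:30-18:30 (subtract 5h to convert from UTC+5).
Priya in UTC: 09:15-11:30, 17:15-17:45 (subtract 3h to convert from UTC+3).
Dana in UTC: 09:30-12:30, 13:00-15:00, 15:45-18:45 (add 4h to convert from UTC-4).
Kavya in UTC: 09:45-11:00, 16:45-17:15, 17:30-18:15 (subtract 3h to convert from UTC+3).
Ines in UTC: 08:00-15:00, 16:15-18:30 (subtract 3h to convert from UTC+3).
Ugo ∩ Priya: 09:15-11:30, 17:30-17:45.
Ugo ∩ Priya ∩ Dana: 09:30-11:30, 17:30-17:45.
Ugo ∩ Priya ∩ Dana ∩ Kavya: 09:45-11:00, 17:30-17:45.
Ugo ∩ Priya ∩ Dana ∩ Kavya ∩ Ines: 09:45-11:00, 17:30-17:45.
Those are the intersection windows.
The last common window of at least 30 minutes is 09:45-11:00; a 30-minute meeting can start as late as 10:30 and still end by 11:00.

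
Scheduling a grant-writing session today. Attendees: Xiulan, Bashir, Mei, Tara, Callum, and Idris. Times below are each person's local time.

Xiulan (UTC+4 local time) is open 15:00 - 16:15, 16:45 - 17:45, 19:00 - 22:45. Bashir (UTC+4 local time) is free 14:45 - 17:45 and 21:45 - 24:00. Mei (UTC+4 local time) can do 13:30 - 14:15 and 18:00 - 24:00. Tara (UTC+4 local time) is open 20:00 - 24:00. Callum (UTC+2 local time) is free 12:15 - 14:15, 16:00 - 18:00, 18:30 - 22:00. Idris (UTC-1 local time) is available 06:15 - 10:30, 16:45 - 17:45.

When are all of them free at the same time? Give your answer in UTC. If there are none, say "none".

Xiulan in UTC: 11:00-12:15, 12:45-13:45, 15:00-18:45 (subtract 4h to convert from UTC+4).
Bashir in UTC: 10:45-13:45, 17:45-20:00 (subtract 4h to convert from UTC+4).
Mei in UTC: 09:30-10:15, 14:00-20:00 (subtract 4h to convert from UTC+4).
Tara in UTC: 16:00-20:00 (subtract 4h to convert from UTC+4).
Callum in UTC: 10:15-12:15, 14:00-16:00, 16:30-20:00 (subtract 2h to convert from UTC+2).
Idris in UTC: 07:15-11:30, 17:45-18:45 (add 1h to convert from UTC-1).
Xiulan ∩ Bashir: 11:00-12:15, 12:45-13:45, 17:45-18:45.
Xiulan ∩ Bashir ∩ Mei: 17:45-18:45.
Xiulan ∩ Bashir ∩ Mei ∩ Tara: 17:45-18:45.
Xiulan ∩ Bashir ∩ Mei ∩ Tara ∩ Callum: 17:45-18:45.
Xiulan ∩ Bashir ∩ Mei ∩ Tara ∩ Callum ∩ Idris: 17:45-18:45.

17:45-18:45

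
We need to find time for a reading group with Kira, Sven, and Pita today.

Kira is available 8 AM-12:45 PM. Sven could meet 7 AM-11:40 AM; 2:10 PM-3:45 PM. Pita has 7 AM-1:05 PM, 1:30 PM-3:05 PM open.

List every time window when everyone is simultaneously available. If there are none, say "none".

08:00-11:40

Kira ∩ Sven: 08:00-11:40.
Kira ∩ Sven ∩ Pita: 08:00-11:40.
So the common availability across everyone is 08:00-11:40.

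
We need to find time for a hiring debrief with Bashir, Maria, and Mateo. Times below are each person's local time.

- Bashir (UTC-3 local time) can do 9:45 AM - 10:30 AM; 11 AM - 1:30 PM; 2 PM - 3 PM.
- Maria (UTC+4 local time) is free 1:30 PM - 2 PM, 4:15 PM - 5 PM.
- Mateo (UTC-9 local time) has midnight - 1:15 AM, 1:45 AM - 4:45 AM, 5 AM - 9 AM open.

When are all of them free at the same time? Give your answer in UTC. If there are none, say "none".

Bashir in UTC: 12:45-13:30, 14:00-16:30, 17:00-18:00 (add 3h to convert from UTC-3).
Maria in UTC: 09:30-10:00, 12:15-13:00 (subtract 4h to convert from UTC+4).
Mateo in UTC: 09:00-10:15, 10:45-13:45, 14:00-18:00 (add 9h to convert from UTC-9).
Bashir ∩ Maria: 12:45-13:00.
Bashir ∩ Maria ∩ Mateo: 12:45-13:00.
Those are the intersection windows.

12:45-13:00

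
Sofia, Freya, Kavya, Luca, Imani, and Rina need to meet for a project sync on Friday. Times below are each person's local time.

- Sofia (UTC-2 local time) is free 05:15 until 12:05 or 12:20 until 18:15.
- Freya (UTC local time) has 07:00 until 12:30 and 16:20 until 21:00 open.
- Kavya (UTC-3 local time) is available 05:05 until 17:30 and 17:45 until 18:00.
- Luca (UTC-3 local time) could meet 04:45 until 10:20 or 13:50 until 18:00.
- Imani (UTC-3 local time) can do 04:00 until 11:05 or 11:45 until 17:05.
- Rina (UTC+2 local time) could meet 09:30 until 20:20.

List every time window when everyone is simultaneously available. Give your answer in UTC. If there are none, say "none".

08:05-12:30, 16:50-18:20

Sofia in UTC: 07:15-14:05, 14:20-20:15 (add 2h to convert from UTC-2).
Freya in UTC: 07:00-12:30, 16:20-21:00.
Kavya in UTC: 08:05-20:30, 20:45-21:00 (add 3h to convert from UTC-3).
Luca in UTC: 07:45-13:20, 16:50-21:00 (add 3h to convert from UTC-3).
Imani in UTC: 07:00-14:05, 14:45-20:05 (add 3h to convert from UTC-3).
Rina in UTC: 07:30-18:20 (subtract 2h to convert from UTC+2).
Sofia ∩ Freya: 07:15-12:30, 16:20-20:15.
Sofia ∩ Freya ∩ Kavya: 08:05-12:30, 16:20-20:15.
Sofia ∩ Freya ∩ Kavya ∩ Luca: 08:05-12:30, 16:50-20:15.
Sofia ∩ Freya ∩ Kavya ∩ Luca ∩ Imani: 08:05-12:30, 16:50-20:05.
Sofia ∩ Freya ∩ Kavya ∩ Luca ∩ Imani ∩ Rina: 08:05-12:30, 16:50-18:20.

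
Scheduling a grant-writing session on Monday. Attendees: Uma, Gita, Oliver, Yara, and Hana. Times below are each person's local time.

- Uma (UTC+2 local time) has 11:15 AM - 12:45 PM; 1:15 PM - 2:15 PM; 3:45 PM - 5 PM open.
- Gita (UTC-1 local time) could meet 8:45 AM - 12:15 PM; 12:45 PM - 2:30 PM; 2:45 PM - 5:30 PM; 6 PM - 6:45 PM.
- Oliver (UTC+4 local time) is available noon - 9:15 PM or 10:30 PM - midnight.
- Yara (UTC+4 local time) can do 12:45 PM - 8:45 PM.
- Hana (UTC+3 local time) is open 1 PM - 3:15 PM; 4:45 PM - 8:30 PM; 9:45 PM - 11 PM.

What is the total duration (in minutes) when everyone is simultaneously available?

Uma in UTC: 09:15-10:45, 11:15-12:15, 13:45-15:00 (subtract 2h to convert from UTC+2).
Gita in UTC: 09:45-13:15, 13:45-15:30, 15:45-18:30, 19:00-19:45 (add 1h to convert from UTC-1).
Oliver in UTC: 08:00-17:15, 18:30-20:00 (subtract 4h to convert from UTC+4).
Yara in UTC: 08:45-16:45 (subtract 4h to convert from UTC+4).
Hana in UTC: 10:00-12:15, 13:45-17:30, 18:45-20:00 (subtract 3h to convert from UTC+3).
Uma ∩ Gita: 09:45-10:45, 11:15-12:15, 13:45-15:00.
Uma ∩ Gita ∩ Oliver: 09:45-10:45, 11:15-12:15, 13:45-15:00.
Uma ∩ Gita ∩ Oliver ∩ Yara: 09:45-10:45, 11:15-12:15, 13:45-15:00.
Uma ∩ Gita ∩ Oliver ∩ Yara ∩ Hana: 10:00-10:45, 11:15-12:15, 13:45-15:00.
Summing the common windows: 45 + 60 + 75 = 180 minutes.

180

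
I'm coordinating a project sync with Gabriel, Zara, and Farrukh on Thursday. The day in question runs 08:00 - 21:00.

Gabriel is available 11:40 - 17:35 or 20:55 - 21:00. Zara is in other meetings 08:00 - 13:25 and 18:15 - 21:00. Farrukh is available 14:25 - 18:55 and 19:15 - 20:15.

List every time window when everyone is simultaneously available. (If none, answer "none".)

Gabriel free: 11:40-17:35, 20:55-21:00.
Zara free: 13:25-18:15 (invert busy blocks within the working day).
Farrukh free: 14:25-18:55, 19:15-20:15.
Gabriel ∩ Zara: 13:25-17:35.
Gabriel ∩ Zara ∩ Farrukh: 14:25-17:35.
So the common availability across everyone is 14:25-17:35.

14:25-17:35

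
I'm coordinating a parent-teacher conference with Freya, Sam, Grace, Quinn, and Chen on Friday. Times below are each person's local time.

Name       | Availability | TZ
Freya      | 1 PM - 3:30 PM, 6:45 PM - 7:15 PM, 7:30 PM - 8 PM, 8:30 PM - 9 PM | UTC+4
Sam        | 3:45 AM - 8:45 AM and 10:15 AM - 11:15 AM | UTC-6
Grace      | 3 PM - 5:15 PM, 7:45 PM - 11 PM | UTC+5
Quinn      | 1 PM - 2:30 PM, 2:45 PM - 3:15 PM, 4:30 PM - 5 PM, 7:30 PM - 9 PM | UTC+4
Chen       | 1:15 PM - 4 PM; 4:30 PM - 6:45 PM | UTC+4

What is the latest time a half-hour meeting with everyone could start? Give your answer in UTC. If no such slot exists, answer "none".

Freya in UTC: 09:00-11:30, 14:45-15:15, 15:30-16:00, 16:30-17:00 (subtract 4h to convert from UTC+4).
Sam in UTC: 09:45-14:45, 16:15-17:15 (add 6h to convert from UTC-6).
Grace in UTC: 10:00-12:15, 14:45-18:00 (subtract 5h to convert from UTC+5).
Quinn in UTC: 09:00-10:30, 10:45-11:15, 12:30-13:00, 15:30-17:00 (subtract 4h to convert from UTC+4).
Chen in UTC: 09:15-12:00, 12:30-14:45 (subtract 4h to convert from UTC+4).
Freya ∩ Sam: 09:45-11:30, 16:30-17:00.
Freya ∩ Sam ∩ Grace: 10:00-11:30, 16:30-17:00.
Freya ∩ Sam ∩ Grace ∩ Quinn: 10:00-10:30, 10:45-11:15, 16:30-17:00.
Freya ∩ Sam ∩ Grace ∩ Quinn ∩ Chen: 10:00-10:30, 10:45-11:15.
Those are the intersection windows.
The last common window of at least 30 minutes is 10:45-11:15; a 30-minute meeting can start as late as 10:45 and still end by 11:15.

10:45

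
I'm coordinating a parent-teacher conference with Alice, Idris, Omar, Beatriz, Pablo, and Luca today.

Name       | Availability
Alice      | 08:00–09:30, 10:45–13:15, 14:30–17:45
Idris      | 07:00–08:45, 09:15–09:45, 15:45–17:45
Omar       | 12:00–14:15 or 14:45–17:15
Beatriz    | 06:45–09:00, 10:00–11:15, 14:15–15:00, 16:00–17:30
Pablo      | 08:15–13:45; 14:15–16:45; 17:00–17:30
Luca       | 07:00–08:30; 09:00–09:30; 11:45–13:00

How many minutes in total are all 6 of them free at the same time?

0

Alice ∩ Idris: 08:00-08:45, 09:15-09:30, 15:45-17:45.
Alice ∩ Idris ∩ Omar: 15:45-17:15.
Alice ∩ Idris ∩ Omar ∩ Beatriz: 16:00-17:15.
Alice ∩ Idris ∩ Omar ∩ Beatriz ∩ Pablo: 16:00-16:45, 17:00-17:15.
Alice ∩ Idris ∩ Omar ∩ Beatriz ∩ Pablo ∩ Luca: ∅.
There is no time when everyone is free.
There is no common window, so the total is 0 minutes.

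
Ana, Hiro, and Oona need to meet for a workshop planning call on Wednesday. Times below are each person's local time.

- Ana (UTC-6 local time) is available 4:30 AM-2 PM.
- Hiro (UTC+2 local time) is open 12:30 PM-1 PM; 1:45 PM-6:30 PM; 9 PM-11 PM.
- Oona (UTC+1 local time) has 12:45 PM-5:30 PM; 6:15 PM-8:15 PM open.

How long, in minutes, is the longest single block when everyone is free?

285

Ana in UTC: 10:30-20:00 (add 6h to convert from UTC-6).
Hiro in UTC: 10:30-11:00, 11:45-16:30, 19:00-21:00 (subtract 2h to convert from UTC+2).
Oona in UTC: 11:45-16:30, 17:15-19:15 (subtract 1h to convert from UTC+1).
Ana ∩ Hiro: 10:30-11:00, 11:45-16:30, 19:00-20:00.
Ana ∩ Hiro ∩ Oona: 11:45-16:30, 19:00-19:15.
The longest is 11:45-16:30 at 285 minutes.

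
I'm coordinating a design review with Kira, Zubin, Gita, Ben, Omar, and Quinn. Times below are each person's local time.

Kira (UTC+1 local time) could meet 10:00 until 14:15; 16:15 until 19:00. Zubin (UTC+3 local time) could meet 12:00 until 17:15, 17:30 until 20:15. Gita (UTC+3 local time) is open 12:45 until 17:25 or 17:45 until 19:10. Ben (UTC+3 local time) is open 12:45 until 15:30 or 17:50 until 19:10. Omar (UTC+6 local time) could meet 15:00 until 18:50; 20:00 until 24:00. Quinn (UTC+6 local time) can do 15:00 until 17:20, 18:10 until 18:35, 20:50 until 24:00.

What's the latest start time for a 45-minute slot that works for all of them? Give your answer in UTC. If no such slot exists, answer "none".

15:25

Kira in UTC: 09:00-13:15, 15:15-18:00 (subtract 1h to convert from UTC+1).
Zubin in UTC: 09:00-14:15, 14:30-17:15 (subtract 3h to convert from UTC+3).
Gita in UTC: 09:45-14:25, 14:45-16:10 (subtract 3h to convert from UTC+3).
Ben in UTC: 09:45-12:30, 14:50-16:10 (subtract 3h to convert from UTC+3).
Omar in UTC: 09:00-12:50, 14:00-18:00 (subtract 6h to convert from UTC+6).
Quinn in UTC: 09:00-11:20, 12:10-12:35, 14:50-18:00 (subtract 6h to convert from UTC+6).
Kira ∩ Zubin: 09:00-13:15, 15:15-17:15.
Kira ∩ Zubin ∩ Gita: 09:45-13:15, 15:15-16:10.
Kira ∩ Zubin ∩ Gita ∩ Ben: 09:45-12:30, 15:15-16:10.
Kira ∩ Zubin ∩ Gita ∩ Ben ∩ Omar: 09:45-12:30, 15:15-16:10.
Kira ∩ Zubin ∩ Gita ∩ Ben ∩ Omar ∩ Quinn: 09:45-11:20, 12:10-12:30, 15:15-16:10.
Those are the intersection windows.
The last common window of at least 45 minutes is 15:15-16:10; a 45-minute meeting can start as late as 15:25 and still end by 16:10.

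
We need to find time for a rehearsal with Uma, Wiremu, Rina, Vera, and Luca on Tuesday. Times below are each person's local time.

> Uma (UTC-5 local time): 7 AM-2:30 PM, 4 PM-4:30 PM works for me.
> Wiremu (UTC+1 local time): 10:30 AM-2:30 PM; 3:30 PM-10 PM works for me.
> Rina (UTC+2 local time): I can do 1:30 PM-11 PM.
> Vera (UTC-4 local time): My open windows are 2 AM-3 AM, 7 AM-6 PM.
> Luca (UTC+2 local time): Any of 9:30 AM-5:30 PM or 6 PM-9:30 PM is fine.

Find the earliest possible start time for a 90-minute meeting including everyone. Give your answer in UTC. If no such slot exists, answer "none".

12:00

Uma in UTC: 12:00-19:30, 21:00-21:30 (add 5h to convert from UTC-5).
Wiremu in UTC: 09:30-13:30, 14:30-21:00 (subtract 1h to convert from UTC+1).
Rina in UTC: 11:30-21:00 (subtract 2h to convert from UTC+2).
Vera in UTC: 06:00-07:00, 11:00-22:00 (add 4h to convert from UTC-4).
Luca in UTC: 07:30-15:30, 16:00-19:30 (subtract 2h to convert from UTC+2).
Uma ∩ Wiremu: 12:00-13:30, 14:30-19:30.
Uma ∩ Wiremu ∩ Rina: 12:00-13:30, 14:30-19:30.
Uma ∩ Wiremu ∩ Rina ∩ Vera: 12:00-13:30, 14:30-19:30.
Uma ∩ Wiremu ∩ Rina ∩ Vera ∩ Luca: 12:00-13:30, 14:30-15:30, 16:00-19:30.
Those are the intersection windows.
The first common window of at least 90 minutes is 12:00-13:30, so the earliest start is 12:00.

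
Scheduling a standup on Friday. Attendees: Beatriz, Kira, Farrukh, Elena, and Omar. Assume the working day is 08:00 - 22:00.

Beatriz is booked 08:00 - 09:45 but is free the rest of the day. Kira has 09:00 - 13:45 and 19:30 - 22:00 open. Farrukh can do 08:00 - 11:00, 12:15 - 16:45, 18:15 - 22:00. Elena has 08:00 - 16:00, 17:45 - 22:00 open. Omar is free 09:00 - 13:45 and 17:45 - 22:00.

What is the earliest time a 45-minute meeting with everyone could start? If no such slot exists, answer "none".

Beatriz free: 09:45-22:00 (invert busy blocks within the working day).
Kira free: 09:00-13:45, 19:30-22:00.
Farrukh free: 08:00-11:00, 12:15-16:45, 18:15-22:00.
Elena free: 08:00-16:00, 17:45-22:00.
Omar free: 09:00-13:45, 17:45-22:00.
Beatriz ∩ Kira: 09:45-13:45, 19:30-22:00.
Beatriz ∩ Kira ∩ Farrukh: 09:45-11:00, 12:15-13:45, 19:30-22:00.
Beatriz ∩ Kira ∩ Farrukh ∩ Elena: 09:45-11:00, 12:15-13:45, 19:30-22:00.
Beatriz ∩ Kira ∩ Farrukh ∩ Elena ∩ Omar: 09:45-11:00, 12:15-13:45, 19:30-22:00.
The first common window of at least 45 minutes is 09:45-11:00, so the earliest start is 09:45.

09:45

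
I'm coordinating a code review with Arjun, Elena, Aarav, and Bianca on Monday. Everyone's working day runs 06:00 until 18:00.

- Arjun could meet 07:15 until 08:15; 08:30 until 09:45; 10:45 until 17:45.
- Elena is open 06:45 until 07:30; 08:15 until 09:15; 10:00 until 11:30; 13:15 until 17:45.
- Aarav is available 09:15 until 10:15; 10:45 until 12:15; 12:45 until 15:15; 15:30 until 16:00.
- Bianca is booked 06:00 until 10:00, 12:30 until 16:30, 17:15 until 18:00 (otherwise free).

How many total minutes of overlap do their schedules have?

45

Arjun free: 07:15-08:15, 08:30-09:45, 10:45-17:45.
Elena free: 06:45-07:30, 08:15-09:15, 10:00-11:30, 13:15-17:45.
Aarav free: 09:15-10:15, 10:45-12:15, 12:45-15:15, 15:30-16:00.
Bianca free: 10:00-12:30, 16:30-17:15 (invert busy blocks within the working day).
Arjun ∩ Elena: 07:15-07:30, 08:30-09:15, 10:45-11:30, 13:15-17:45.
Arjun ∩ Elena ∩ Aarav: 10:45-11:30, 13:15-15:15, 15:30-16:00.
Arjun ∩ Elena ∩ Aarav ∩ Bianca: 10:45-11:30.
Those are the intersection windows.
That's a single block of 45 minutes.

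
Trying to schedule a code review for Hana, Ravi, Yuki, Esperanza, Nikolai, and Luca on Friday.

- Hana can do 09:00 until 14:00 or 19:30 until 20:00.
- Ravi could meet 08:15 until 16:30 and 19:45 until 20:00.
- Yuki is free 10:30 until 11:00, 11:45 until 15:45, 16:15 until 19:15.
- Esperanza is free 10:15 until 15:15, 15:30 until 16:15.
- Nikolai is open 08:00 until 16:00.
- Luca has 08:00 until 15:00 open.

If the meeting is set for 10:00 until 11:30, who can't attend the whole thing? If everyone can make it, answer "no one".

Hana: free for 10:00-11:30. Ravi: free for 10:00-11:30. Yuki: not fully free for 10:00-11:30. Esperanza: not fully free for 10:00-11:30. Nikolai: free for 10:00-11:30. Luca: free for 10:00-11:30.

Esperanza, Yuki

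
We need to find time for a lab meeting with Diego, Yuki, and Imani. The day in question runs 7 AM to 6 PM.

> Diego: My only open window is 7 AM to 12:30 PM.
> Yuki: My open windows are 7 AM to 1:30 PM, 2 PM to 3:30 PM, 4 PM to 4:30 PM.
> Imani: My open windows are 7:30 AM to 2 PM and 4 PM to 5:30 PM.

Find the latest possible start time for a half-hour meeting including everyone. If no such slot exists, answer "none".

Diego ∩ Yuki: 07:00-12:30.
Diego ∩ Yuki ∩ Imani: 07:30-12:30.
Those are the intersection windows.
The last common window of at least 30 minutes is 07:30-12:30; a 30-minute meeting can start as late as 12:00 and still end by 12:30.

12:00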